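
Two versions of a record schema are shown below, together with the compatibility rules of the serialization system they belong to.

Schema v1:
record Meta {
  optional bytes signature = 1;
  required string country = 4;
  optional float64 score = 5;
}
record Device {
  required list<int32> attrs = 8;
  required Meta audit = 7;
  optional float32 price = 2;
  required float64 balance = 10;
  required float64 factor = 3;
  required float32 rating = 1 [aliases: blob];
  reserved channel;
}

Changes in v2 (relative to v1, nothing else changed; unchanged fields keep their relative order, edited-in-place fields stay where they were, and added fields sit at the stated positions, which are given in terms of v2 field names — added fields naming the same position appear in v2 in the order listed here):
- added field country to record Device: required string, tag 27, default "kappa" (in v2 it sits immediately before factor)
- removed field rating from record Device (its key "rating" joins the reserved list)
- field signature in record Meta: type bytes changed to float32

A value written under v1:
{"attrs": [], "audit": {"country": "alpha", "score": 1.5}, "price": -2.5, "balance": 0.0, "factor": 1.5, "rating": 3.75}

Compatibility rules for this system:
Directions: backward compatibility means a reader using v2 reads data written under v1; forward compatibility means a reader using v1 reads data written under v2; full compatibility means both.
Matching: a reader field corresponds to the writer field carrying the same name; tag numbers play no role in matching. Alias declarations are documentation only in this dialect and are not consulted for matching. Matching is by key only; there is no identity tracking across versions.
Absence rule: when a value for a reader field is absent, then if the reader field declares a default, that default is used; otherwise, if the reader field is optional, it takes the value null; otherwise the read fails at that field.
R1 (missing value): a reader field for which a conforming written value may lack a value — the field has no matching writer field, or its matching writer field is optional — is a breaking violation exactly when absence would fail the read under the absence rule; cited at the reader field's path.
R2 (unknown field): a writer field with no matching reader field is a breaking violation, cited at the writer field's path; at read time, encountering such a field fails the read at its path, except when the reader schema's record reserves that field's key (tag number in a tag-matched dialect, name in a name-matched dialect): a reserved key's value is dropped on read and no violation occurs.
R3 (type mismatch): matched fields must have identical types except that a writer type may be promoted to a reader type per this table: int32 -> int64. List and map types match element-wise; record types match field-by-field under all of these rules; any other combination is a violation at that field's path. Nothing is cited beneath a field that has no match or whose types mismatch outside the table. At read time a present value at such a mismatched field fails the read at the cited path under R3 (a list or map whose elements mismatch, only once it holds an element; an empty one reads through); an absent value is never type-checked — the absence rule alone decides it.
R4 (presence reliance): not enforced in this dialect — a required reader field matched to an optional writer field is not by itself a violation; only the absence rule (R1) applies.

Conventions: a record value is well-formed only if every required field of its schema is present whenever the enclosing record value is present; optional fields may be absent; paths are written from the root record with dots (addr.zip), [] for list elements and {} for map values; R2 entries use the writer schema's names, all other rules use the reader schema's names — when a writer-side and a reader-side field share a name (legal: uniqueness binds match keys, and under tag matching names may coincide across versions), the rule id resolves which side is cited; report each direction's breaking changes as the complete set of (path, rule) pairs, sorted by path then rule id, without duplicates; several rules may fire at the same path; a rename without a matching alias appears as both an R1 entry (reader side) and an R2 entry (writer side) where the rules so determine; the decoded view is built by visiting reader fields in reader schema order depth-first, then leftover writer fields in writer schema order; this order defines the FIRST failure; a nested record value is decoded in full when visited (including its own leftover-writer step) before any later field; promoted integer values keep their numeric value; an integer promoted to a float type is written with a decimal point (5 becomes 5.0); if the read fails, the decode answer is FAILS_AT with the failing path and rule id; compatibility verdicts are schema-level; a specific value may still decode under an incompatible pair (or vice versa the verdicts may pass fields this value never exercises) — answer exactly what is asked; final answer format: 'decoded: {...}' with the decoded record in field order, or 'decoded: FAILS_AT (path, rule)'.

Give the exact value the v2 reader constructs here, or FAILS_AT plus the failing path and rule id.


the writer's type comes first in each Device pair
decoding the Device value with the v2 reader:
  attrs := []
  audit.signature := null (not supplied -> null)
  audit.country := "alpha"
  audit.score := 1.5
  price := -2.5
  balance := 0.0
  country := "kappa" (no value, default fills)
  factor := 1.5
  writer rating: reserved -> dropped
  => decoded: {"attrs": [], "audit": {"signature": null, "country": "alpha", "score": 1.5}, "price": -2.5, "balance": 0.0, "country": "kappa", "factor": 1.5}
remaining Device differences; none change what is asked:
  field signature in record Meta: type bytes changed to float32 -> affects the rule determinations only; this particular Device value decodes identically

decoded: {"attrs": [], "audit": {"signature": null, "country": "alpha", "score": 1.5}, "price": -2.5, "balance": 0.0, "country": "kappa", "factor": 1.5}


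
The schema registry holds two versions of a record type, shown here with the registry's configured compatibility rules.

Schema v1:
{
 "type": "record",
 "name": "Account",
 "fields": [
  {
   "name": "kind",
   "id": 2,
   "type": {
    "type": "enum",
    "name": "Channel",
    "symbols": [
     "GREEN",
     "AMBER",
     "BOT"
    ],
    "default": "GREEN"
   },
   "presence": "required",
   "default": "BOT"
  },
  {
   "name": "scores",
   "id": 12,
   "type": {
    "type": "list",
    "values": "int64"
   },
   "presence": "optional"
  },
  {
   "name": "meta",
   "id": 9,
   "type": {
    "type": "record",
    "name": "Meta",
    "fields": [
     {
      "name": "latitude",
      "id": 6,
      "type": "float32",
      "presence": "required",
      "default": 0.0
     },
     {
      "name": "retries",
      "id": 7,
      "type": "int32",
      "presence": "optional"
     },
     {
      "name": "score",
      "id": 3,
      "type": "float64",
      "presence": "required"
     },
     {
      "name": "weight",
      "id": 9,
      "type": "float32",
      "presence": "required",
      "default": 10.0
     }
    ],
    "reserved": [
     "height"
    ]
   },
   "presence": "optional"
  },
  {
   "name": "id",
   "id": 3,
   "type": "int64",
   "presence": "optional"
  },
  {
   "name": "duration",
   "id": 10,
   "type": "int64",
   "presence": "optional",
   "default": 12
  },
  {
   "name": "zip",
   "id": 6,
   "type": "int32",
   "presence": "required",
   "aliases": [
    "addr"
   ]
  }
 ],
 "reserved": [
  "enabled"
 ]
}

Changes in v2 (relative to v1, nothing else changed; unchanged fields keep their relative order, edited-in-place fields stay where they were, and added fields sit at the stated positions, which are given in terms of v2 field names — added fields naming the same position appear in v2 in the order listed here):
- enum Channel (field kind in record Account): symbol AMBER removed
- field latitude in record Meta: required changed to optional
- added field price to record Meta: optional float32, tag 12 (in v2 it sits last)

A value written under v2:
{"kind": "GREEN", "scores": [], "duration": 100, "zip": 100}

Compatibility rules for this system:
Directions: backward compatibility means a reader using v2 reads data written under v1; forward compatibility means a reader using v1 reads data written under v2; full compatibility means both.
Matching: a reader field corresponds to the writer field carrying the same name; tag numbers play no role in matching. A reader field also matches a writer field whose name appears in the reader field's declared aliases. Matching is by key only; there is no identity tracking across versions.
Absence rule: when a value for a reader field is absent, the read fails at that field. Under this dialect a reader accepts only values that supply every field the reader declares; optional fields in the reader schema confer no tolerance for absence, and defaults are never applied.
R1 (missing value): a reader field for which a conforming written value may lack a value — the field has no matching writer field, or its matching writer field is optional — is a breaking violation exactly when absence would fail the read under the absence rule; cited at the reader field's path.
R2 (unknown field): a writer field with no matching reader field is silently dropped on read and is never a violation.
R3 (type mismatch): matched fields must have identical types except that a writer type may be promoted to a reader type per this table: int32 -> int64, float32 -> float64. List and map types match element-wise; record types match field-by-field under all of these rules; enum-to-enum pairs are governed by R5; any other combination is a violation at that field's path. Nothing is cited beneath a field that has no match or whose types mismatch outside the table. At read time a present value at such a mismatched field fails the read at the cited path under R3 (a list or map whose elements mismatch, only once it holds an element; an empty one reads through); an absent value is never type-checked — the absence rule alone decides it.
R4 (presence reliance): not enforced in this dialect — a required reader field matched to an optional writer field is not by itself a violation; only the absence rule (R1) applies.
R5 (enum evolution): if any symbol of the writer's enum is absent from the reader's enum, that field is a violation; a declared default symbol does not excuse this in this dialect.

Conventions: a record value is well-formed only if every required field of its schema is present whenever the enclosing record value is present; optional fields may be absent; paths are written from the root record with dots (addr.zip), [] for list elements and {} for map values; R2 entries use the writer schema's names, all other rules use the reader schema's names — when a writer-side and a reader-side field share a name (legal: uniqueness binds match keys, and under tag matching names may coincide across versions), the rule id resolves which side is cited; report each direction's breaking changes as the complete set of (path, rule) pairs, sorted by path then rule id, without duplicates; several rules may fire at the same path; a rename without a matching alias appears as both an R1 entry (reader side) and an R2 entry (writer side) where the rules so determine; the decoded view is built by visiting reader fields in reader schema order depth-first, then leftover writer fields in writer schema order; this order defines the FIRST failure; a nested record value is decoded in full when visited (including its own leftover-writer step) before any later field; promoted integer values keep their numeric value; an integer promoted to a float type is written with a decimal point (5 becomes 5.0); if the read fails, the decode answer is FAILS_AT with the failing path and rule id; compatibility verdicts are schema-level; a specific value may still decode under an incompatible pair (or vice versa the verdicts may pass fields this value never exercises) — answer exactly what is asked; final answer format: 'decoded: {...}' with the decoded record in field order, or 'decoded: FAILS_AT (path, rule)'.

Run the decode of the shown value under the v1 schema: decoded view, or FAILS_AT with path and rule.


in Account below, arrows point writer -> reader
decoding the Account value with the v1 reader:
  kind := "GREEN"
  scores := []
  read fails at meta under R1 (no fill)
  => FAILS_AT (meta, R1)
ruling out the remaining Account differences:
  enum Channel (field kind in record Account): symbol AMBER removed -> changes Account's schema-level verdicts only — the decode of this value is the same
  field latitude in record Meta: required changed to optional -> changes Account's schema-level verdicts only — the decode of this value is the same
  added field price to record Meta: optional float32, tag 12 (in v2 it sits last) -> changes Account's schema-level verdicts only — the decode of this value is the same

decoded: FAILS_AT (meta, R1)


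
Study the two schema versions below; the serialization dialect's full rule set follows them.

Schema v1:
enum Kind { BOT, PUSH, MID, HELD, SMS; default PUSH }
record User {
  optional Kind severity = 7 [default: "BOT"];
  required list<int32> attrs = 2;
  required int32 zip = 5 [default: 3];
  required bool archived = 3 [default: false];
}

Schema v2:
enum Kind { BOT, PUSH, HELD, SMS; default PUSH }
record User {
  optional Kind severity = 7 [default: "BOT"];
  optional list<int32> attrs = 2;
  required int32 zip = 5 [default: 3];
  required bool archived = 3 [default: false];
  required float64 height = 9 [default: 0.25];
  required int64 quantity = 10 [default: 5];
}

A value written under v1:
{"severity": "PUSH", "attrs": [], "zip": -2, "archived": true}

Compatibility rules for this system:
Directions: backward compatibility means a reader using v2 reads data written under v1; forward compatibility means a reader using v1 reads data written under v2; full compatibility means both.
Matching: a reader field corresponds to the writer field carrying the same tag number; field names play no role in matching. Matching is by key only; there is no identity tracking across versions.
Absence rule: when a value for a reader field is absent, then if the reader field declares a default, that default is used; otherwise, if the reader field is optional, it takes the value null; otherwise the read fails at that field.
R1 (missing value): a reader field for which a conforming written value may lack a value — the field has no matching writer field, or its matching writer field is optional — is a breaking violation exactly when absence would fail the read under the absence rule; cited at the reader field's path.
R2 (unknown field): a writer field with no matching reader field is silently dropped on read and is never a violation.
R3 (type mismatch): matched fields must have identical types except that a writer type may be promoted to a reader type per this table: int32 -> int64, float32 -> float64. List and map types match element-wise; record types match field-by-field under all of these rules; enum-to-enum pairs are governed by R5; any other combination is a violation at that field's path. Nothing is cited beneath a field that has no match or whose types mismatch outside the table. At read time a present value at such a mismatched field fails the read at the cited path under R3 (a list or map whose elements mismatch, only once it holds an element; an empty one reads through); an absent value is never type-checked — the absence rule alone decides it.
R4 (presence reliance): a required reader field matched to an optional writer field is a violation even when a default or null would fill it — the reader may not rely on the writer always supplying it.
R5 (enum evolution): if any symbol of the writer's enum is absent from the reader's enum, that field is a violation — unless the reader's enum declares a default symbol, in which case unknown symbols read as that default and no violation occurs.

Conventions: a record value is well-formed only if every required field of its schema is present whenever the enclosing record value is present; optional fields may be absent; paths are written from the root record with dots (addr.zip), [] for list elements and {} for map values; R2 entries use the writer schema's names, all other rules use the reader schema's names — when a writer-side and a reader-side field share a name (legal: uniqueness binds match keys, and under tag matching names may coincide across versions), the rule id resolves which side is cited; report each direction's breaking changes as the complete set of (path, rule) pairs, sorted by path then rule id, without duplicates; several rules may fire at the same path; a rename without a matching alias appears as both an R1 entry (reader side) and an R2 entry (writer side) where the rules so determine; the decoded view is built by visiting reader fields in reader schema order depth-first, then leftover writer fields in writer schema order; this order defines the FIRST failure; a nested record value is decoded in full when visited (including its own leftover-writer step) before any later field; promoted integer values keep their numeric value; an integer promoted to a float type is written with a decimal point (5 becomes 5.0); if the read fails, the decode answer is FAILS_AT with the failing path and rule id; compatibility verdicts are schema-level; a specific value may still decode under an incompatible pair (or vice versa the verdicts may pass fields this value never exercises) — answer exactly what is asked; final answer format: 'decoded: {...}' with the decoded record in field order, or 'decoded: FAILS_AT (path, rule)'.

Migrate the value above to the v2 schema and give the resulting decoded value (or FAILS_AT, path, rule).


decoded: {"severity": "PUSH", "attrs": [], "zip": -2, "archived": true, "height": 0.25, "quantity": 5}

arrows below run writer -> reader for User
decode walk for User under reader schema v2:
  severity := "PUSH"
  attrs := []
  zip := -2
  archived := true
  height := 0.25 (absent -> default)
  quantity := 5 (absent -> default)
  => decoded: {"severity": "PUSH", "attrs": [], "zip": -2, "archived": true, "height": 0.25, "quantity": 5}
the rest of the User diff is inert for this question:
  enum Kind (field severity in record User): symbol MID removed -> inert under this dialect — no rule fires on User and the result does not move
  field attrs in record User: required changed to optional -> shifts the User verdicts, not this decode


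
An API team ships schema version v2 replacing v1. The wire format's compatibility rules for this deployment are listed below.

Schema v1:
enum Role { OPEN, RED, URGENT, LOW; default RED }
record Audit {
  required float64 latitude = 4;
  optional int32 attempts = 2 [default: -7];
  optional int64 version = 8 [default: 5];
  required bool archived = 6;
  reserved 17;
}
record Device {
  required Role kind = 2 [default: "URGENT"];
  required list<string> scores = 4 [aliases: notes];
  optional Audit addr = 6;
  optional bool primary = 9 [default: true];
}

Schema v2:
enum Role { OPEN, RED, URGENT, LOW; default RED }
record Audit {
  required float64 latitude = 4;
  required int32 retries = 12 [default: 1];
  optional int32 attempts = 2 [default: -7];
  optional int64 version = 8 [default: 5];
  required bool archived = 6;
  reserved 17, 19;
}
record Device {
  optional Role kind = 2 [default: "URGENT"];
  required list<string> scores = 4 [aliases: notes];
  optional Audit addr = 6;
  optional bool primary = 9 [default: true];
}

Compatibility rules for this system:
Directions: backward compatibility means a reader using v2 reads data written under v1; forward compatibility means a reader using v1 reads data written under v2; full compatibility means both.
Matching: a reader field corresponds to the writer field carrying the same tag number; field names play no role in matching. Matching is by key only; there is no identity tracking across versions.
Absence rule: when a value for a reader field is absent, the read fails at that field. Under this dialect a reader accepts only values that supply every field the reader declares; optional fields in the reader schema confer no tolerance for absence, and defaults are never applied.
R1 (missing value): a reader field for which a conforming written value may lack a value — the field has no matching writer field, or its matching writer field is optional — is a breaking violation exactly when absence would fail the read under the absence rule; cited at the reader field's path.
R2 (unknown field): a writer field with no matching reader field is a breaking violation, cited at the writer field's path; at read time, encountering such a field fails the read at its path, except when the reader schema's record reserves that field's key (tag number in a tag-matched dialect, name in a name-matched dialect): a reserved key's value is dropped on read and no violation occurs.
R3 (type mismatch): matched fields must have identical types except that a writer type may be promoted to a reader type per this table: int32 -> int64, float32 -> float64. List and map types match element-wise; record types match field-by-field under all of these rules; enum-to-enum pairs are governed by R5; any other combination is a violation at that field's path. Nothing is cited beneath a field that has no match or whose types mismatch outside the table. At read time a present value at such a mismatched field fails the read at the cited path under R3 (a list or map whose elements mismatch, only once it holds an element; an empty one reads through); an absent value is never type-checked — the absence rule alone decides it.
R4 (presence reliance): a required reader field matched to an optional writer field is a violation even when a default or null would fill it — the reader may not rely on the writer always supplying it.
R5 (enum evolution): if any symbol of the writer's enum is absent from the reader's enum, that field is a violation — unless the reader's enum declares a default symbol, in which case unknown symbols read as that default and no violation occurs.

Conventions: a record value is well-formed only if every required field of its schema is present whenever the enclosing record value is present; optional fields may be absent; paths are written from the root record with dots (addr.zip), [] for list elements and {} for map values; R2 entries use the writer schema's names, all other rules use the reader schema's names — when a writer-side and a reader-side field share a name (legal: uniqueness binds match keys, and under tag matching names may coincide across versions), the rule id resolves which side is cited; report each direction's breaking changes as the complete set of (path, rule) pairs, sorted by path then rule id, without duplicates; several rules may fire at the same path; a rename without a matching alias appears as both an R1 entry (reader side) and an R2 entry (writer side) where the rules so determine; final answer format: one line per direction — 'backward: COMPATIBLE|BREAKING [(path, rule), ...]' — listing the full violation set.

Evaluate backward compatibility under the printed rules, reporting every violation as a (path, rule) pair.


backward: BREAKING [(addr, R1), (addr.attempts, R1), (addr.retries, R1), (addr.version, R1), (primary, R1)]

arrows below run writer -> reader for Device
backward pass over Device, reader schema v2, writer schema v1:
  Role -> Role, writer required: kind aligns to kind
  list<string> -> list<string>, writer required: scores aligns to scores
  Audit -> Audit, writer optional: addr aligns to addr
  bool -> bool, writer optional: primary aligns to primary
  float64 -> float64, writer required: addr.latitude aligns to addr.latitude
  addr.retries: no writer-side match
  int32 -> int32, writer optional: addr.attempts aligns to addr.attempts
  int64 -> int64, writer optional: addr.version aligns to addr.version
  bool -> bool, writer required: addr.archived aligns to addr.archived
  R1 fires at addr
  R1 fires at addr.attempts
  R1 fires at addr.retries
  R1 fires at addr.version
  R1 fires at primary
  => backward verdict for Device: BREAKING, 5 violation(s)
the other Device changes do not affect what is asked:
  field kind in record Device: required changed to optional -> matters only for Device's forward compatibility — outside the asked direction


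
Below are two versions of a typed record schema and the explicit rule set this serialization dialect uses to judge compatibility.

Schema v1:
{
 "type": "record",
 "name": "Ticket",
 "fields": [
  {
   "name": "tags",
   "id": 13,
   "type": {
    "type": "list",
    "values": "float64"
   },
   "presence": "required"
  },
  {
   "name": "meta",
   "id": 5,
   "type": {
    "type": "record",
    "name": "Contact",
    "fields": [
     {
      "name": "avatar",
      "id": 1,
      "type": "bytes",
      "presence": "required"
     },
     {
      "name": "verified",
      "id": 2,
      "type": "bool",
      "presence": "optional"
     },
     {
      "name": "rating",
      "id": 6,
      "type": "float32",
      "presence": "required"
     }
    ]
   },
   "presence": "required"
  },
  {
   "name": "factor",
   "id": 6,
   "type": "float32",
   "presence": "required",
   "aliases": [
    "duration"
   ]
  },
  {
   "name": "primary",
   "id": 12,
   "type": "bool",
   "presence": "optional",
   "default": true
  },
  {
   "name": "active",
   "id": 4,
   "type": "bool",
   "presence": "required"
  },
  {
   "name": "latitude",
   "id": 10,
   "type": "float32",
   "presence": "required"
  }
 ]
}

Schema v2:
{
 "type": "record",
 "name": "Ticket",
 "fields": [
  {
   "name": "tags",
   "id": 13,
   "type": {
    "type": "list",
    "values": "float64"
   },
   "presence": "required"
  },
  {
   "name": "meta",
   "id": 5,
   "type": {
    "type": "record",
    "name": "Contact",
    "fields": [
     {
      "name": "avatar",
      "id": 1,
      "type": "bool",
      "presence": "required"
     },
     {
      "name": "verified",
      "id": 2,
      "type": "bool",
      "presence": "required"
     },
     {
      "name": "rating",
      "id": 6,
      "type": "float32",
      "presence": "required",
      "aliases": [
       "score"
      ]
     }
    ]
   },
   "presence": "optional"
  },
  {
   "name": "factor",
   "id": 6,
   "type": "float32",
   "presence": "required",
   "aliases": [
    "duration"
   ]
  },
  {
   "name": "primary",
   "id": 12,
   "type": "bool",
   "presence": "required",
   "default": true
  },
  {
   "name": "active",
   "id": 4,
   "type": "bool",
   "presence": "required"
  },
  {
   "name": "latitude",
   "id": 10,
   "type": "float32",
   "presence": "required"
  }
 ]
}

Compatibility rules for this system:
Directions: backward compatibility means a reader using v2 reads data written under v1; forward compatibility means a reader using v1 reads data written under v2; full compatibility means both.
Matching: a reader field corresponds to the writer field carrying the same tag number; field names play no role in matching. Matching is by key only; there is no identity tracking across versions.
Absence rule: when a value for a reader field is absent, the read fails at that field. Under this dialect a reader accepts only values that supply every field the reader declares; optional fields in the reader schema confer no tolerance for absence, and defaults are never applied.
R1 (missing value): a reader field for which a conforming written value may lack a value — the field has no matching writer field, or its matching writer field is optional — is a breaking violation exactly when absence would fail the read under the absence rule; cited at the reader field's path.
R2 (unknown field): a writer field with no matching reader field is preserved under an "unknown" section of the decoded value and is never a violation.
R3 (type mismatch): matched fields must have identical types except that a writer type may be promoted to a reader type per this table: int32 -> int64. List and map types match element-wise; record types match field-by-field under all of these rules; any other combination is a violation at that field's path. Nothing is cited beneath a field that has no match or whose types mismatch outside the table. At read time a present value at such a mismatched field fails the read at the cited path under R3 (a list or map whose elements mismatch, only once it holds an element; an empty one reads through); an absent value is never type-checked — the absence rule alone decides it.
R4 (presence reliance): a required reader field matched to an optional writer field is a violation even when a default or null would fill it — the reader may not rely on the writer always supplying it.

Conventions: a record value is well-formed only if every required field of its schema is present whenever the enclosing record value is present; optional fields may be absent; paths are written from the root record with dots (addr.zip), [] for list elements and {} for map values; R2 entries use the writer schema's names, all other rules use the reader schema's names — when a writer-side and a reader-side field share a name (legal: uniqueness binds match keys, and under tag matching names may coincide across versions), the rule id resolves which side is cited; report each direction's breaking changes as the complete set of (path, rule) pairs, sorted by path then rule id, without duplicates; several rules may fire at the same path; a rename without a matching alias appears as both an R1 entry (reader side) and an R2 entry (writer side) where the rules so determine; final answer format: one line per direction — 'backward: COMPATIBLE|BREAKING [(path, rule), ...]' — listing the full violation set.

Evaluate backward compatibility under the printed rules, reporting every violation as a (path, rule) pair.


in Ticket below, arrows point writer -> reader
backward pass over Ticket, reader schema v2, writer schema v1:
  tags: paired with writer tags (list<float64> -> list<float64>; writer required)
  meta: paired with writer meta (Contact -> Contact; writer required)
  factor: paired with writer factor (float32 -> float32; writer required)
  primary: paired with writer primary (bool -> bool; writer optional)
  active: paired with writer active (bool -> bool; writer required)
  latitude: paired with writer latitude (float32 -> float32; writer required)
  meta.avatar: paired with writer meta.avatar (bytes -> bool; writer required)
  meta.verified: paired with writer meta.verified (bool -> bool; writer optional)
  meta.rating: paired with writer meta.rating (float32 -> float32; writer required)
  R3 fires at meta.avatar
  R1 fires at meta.verified
  R4 fires at meta.verified
  R1 fires at primary
  R4 fires at primary
  => 5 violation(s): backward is BREAKING for Ticket
checking off the Ticket differences that do not matter here:
  field meta in record Ticket: required changed to optional -> matters only for Ticket's forward compatibility — outside the asked direction

backward: BREAKING [(meta.avatar, R3), (meta.verified, R1), (meta.verified, R4), (primary, R1), (primary, R4)]


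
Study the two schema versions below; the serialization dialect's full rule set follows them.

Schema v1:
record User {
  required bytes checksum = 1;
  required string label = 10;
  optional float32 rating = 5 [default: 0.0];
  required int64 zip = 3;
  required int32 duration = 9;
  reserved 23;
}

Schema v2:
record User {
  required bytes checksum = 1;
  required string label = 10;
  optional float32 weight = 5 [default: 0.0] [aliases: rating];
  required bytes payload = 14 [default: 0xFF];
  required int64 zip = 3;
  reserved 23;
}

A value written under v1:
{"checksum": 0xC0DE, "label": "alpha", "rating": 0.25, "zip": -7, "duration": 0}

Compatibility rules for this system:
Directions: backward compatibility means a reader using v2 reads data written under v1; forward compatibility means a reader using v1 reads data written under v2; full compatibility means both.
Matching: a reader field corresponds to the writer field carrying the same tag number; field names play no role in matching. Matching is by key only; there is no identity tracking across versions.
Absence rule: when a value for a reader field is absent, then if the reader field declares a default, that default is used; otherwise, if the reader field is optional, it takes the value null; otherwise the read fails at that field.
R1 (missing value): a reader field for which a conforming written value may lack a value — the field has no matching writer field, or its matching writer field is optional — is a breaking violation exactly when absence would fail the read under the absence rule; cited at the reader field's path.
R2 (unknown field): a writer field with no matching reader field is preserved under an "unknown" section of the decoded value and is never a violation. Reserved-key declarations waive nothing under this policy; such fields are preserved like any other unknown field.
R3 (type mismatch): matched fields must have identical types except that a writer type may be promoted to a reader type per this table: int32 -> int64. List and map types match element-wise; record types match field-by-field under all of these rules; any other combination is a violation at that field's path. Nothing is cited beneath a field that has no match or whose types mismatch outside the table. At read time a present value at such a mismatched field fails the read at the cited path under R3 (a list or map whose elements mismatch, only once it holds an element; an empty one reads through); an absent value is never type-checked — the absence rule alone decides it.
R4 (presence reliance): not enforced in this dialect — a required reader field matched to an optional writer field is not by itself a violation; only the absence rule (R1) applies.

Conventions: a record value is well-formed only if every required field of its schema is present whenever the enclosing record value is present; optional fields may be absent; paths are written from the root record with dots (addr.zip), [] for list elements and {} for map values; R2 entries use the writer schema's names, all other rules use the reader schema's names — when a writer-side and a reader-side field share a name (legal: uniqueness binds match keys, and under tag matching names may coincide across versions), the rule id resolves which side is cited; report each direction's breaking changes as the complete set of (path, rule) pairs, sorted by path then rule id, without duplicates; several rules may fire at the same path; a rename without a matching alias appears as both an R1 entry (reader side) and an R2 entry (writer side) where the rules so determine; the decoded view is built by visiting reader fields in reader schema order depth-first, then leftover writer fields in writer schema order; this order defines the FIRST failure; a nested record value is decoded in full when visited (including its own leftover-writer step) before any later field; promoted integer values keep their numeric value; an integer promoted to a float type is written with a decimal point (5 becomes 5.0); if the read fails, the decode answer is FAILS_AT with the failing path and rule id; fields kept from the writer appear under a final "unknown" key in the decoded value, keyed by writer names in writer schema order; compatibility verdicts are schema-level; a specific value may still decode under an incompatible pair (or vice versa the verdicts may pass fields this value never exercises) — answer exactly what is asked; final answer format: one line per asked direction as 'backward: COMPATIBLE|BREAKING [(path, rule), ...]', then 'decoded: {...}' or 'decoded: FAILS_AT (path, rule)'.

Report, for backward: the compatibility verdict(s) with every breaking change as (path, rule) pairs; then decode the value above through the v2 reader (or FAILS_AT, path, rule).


backward: COMPATIBLE []; decoded: {"checksum": 0xC0DE, "label": "alpha", "weight": 0.25, "payload": 0xFF, "zip": -7, "unknown": {"duration": 0}}

each type pair in User: writer, then reader
backward on User — v2 reading data written by v1:
  bytes -> bytes, writer required: checksum aligns to checksum
  string -> string, writer required: label aligns to label
  float32 -> float32, writer optional: weight aligns to rating
  payload: no writer match
  int64 -> int64, writer required: zip aligns to zip
  leftover writer field: duration
  => backward: COMPATIBLE
decode (reader v2):
  checksum := 0xC0DE
  label := "alpha"
  weight := 0.25 (from writer rating)
  payload := 0xFF (absent -> default)
  zip := -7
  writer duration: kept under "unknown"
  => decoded: {"checksum": 0xC0DE, "label": "alpha", "weight": 0.25, "payload": 0xFF, "zip": -7, "unknown": {"duration": 0}}


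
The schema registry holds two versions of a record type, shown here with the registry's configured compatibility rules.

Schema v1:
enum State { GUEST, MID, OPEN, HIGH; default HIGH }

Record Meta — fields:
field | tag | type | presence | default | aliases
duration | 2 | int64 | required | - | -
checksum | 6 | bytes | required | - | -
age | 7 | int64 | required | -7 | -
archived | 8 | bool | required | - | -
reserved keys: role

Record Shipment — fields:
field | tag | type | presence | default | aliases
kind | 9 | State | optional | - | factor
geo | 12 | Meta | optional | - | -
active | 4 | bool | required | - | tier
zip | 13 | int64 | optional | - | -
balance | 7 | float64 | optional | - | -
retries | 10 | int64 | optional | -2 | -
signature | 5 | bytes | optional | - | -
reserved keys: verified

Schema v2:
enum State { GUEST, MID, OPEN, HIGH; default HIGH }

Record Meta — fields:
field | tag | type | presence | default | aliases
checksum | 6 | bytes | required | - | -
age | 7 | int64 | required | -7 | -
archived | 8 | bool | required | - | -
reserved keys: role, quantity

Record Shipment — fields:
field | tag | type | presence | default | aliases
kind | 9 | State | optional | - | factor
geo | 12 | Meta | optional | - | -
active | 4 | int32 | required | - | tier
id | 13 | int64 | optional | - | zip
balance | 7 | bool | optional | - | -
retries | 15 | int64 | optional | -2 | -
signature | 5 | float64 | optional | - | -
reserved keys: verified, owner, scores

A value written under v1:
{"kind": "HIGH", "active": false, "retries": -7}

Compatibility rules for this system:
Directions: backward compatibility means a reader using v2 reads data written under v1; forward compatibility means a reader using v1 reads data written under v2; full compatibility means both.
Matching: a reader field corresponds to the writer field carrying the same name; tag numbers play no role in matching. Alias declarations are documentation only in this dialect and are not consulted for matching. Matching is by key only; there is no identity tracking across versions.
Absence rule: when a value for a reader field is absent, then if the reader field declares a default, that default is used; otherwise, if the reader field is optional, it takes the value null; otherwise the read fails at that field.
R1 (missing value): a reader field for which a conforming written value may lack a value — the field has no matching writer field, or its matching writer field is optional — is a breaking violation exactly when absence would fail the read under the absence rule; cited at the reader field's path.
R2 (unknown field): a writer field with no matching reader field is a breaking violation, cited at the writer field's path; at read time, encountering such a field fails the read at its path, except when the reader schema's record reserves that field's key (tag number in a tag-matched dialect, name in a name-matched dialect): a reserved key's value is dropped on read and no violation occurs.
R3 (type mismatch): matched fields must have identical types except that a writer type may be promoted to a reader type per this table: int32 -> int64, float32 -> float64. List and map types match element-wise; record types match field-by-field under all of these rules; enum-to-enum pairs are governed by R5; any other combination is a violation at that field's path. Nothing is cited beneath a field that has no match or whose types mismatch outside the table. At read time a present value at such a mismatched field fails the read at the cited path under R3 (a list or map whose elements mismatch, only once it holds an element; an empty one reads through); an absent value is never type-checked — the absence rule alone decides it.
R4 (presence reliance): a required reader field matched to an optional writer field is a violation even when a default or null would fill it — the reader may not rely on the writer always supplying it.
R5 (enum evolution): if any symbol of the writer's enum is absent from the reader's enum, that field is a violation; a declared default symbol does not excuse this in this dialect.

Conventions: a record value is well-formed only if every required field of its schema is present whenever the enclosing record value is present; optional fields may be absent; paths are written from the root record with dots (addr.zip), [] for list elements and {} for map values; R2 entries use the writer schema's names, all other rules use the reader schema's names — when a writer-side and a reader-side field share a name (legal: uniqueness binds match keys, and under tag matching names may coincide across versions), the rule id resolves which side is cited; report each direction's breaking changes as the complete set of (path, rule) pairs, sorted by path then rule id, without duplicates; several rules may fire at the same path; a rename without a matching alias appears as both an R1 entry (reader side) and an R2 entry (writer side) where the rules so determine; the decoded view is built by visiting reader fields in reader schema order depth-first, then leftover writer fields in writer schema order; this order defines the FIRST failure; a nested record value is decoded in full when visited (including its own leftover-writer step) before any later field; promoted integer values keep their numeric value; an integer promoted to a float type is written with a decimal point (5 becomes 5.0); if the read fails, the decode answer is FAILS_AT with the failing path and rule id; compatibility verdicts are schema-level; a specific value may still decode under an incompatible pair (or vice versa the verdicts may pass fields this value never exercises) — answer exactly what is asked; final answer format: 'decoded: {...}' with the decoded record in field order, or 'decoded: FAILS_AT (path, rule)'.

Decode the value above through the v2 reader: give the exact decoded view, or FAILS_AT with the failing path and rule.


arrows below run writer -> reader for Shipment
decoding the Shipment value with the v2 reader:
  kind := "HIGH"
  geo := null (not supplied -> null)
  read fails at active under R3
  => FAILS_AT (active, R3)
remaining Shipment differences; none change what is asked:
  field signature in record Shipment: type bytes changed to float64 -> a verdict-level change on Shipment — the shown value reads the same
  field retries in record Shipment: tag 10 changed to 15 -> inert under this dialect — no rule fires on Shipment and the result does not move
  renamed field zip to id in record Shipment (alias zip declared on the renamed field) -> a verdict-level change on Shipment — the shown value reads the same
  field balance in record Shipment: type float64 changed to bool -> a verdict-level change on Shipment — the shown value reads the same
  removed field duration from record Meta -> a verdict-level change on Shipment — the shown value reads the same

decoded: FAILS_AT (active, R3)
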